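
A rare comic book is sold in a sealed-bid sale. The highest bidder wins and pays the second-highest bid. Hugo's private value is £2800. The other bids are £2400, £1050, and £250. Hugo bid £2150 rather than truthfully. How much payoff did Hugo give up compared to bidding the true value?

The highest competing bid is £2400.
Bidding truthfully at £2800: Hugo has the top bid, wins, and pays the second-highest bid £2400. Payoff = £2800 − £2400 = £400.
Bidding £2150: the top bid is £2400 (a rival), so Hugo loses. Payoff = £0.
Regret = truthful payoff − actual payoff = £400 − £0 = £400.
This is the dominant-strategy logic: truthful bidding weakly beats any alternative.

Payoff forgone: £400.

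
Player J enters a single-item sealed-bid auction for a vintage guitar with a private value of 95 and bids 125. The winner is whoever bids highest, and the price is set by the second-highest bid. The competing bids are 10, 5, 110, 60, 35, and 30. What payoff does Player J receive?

Highest competing bid: 110.
Player J's bid 125 is the highest overall, so Player J wins and pays the second-highest bid, 110.
Payoff = value − price = 95 − 110 = -15.
Overbidding won the item at a price above value — truthful bidding would have avoided this loss.

-15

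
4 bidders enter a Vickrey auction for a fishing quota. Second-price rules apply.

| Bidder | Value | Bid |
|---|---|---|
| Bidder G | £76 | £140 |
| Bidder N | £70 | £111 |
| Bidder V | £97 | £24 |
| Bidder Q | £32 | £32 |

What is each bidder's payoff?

Bidder G -£35, Bidder N £0, Bidder V £0, Bidder Q £0.

Sorted high to low: Bidder G £140 > Bidder N £111 > Bidder Q £32 > Bidder V £24.
Bidder G has the top bid and wins; the price is the second-highest bid, £111.
Bidder G's payoff = £76 − £111 = -£35. All other bidders lose, so their payoff is 0.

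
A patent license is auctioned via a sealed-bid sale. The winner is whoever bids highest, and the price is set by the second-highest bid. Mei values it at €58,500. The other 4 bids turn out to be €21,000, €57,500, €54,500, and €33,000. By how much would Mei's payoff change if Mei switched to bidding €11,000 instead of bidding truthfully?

The highest competing bid is €57,500.
Bidding truthfully at €58,500: Mei has the top bid, wins, and pays the second-highest bid €57,500. Payoff = €58,500 − €57,500 = €1,000.
Bidding €11,000: the top bid is €57,500 (a rival), so Mei loses. Payoff = €0.
Change = €0 − €1,000 = -€1,000.

-€1,000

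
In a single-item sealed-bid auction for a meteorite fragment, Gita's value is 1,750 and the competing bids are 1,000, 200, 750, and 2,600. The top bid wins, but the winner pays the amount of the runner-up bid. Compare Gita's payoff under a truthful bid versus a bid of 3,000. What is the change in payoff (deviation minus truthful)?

The highest competing bid is 2,600.
Bidding truthfully at 1,750: the top bid is 2,600 (a rival), so Gita loses. Payoff = 0.
Bidding 3,000: Gita has the top bid, wins, and pays the second-highest bid 2,600. Payoff = 1,750 − 2,600 = -850.
Change = -850 − 0 = -850.
Deviating from a truthful bid can only lose payoff in a second-price auction — never gain.

Change in payoff: -850.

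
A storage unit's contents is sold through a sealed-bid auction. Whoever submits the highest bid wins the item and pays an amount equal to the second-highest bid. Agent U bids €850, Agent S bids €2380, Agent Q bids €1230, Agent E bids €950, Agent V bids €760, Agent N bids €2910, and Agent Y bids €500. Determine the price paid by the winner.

Sorted high to low: Agent N €2910 > Agent S €2380 > Agent Q €1230 > Agent E €950 > Agent U €850 > Agent V €760 > Agent Y €500.
Agent N has the highest bid, so Agent N wins.
The second-highest bid is €2380, so that is what Agent N pays.

Price paid: €2380.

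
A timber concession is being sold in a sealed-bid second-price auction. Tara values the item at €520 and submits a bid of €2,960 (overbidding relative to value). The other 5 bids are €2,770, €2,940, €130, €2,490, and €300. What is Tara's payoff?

-€2,420

Highest competing bid: €2,940.
Tara's bid €2,960 is the highest overall, so Tara wins and pays the second-highest bid, €2,940.
Payoff = value − price = €520 − €2,940 = -€2,420.
Overbidding won the item at a price above value — truthful bidding would have avoided this loss.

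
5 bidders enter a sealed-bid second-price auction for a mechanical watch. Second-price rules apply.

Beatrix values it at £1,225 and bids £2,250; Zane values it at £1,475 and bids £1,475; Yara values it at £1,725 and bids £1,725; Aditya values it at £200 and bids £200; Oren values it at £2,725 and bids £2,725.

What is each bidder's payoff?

Ordered from highest: Oren £2,725 > Beatrix £2,250 > Yara £1,725 > Zane £1,475 > Aditya £200.
Oren has the top bid and wins; the price is the second-highest bid, £2,250.
Oren's payoff = £2,725 − £2,250 = £475. All other bidders lose, so their payoff is 0.

Payoffs: Beatrix £0, Zane £0, Yara £0, Aditya £0, Oren £475.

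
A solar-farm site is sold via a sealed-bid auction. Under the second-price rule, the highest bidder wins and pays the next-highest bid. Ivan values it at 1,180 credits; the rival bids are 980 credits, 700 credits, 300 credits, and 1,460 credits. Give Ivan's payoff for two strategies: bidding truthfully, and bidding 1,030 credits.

The highest competing bid is 1,460 credits.
Bidding truthfully at 1,180 credits: the top bid is 1,460 credits (a rival), so Ivan loses. Payoff = 0 credits.
Bidding 1,030 credits: the top bid is 1,460 credits (a rival), so Ivan loses. Payoff = 0 credits.

(a) 0 credits  (b) 0 credits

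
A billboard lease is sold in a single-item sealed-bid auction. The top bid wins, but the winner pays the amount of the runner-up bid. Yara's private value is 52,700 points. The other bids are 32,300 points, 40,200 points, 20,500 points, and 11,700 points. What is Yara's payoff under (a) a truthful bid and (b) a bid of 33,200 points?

(a) 12,500 points  (b) 0 points

The highest competing bid is 40,200 points.
Bidding truthfully at 52,700 points: Yara has the top bid, wins, and pays the second-highest bid 40,200 points. Payoff = 52,700 points − 40,200 points = 12,500 points.
Bidding 33,200 points: the top bid is 40,200 points (a rival), so Yara loses. Payoff = 0 points.
This is the dominant-strategy logic: truthful bidding weakly beats any alternative.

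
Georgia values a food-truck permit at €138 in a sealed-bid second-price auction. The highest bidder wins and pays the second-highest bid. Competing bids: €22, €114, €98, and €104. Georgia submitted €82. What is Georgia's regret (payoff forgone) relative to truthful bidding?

Regret: €24.

The highest competing bid is €114.
Bidding truthfully at €138: Georgia has the top bid, wins, and pays the second-highest bid €114. Payoff = €138 − €114 = €24.
Bidding €82: the top bid is €114 (a rival), so Georgia loses. Payoff = €0.
Regret = truthful payoff − actual payoff = €24 − €0 = €24.
Deviating from a truthful bid can only lose payoff in a second-price auction — never gain.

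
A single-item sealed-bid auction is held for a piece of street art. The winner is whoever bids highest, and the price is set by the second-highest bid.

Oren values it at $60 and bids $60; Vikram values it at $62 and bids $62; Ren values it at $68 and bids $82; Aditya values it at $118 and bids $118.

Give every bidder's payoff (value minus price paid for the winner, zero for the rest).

Bids in descending order: Aditya $118, then Ren $82, then Vikram $62, then Oren $60.
Aditya has the top bid and wins; the price is the second-highest bid, $82.
Aditya's payoff = $118 − $82 = $36. All other bidders lose, so their payoff is 0.

Oren $0, Vikram $0, Ren $0, Aditya $36.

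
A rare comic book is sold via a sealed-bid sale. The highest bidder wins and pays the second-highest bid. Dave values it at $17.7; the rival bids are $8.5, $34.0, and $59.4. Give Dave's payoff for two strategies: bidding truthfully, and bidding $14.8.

The highest competing bid is $59.4.
Bidding truthfully at $17.7: the top bid is $59.4 (a rival), so Dave loses. Payoff = $0.0.
Bidding $14.8: the top bid is $59.4 (a rival), so Dave loses. Payoff = $0.0.

Truthful: $0.0; alternative: $0.0.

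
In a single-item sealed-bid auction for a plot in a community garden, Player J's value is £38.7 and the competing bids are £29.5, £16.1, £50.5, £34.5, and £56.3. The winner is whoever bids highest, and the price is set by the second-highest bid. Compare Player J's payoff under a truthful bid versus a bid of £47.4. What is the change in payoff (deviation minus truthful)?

The highest competing bid is £56.3.
Bidding truthfully at £38.7: the top bid is £56.3 (a rival), so Player J loses. Payoff = £0.0.
Bidding £47.4: the top bid is £56.3 (a rival), so Player J loses. Payoff = £0.0.
Change = £0.0 − £0.0 = £0.0.
The bid only affects whether you win, not the price — here both bids land on the same side of the top rival bid, so the deviation is payoff-neutral.

Payoff change: £0.0.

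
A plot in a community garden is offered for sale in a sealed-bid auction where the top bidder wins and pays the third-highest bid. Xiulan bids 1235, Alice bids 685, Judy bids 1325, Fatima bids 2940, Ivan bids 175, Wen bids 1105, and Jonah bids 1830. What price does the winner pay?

Ordered from highest: Fatima 2940, then Jonah 1830, then Judy 1325, then Xiulan 1235, then Wen 1105, then Alice 685, then Ivan 175.
Fatima is the highest bidder, so Fatima wins.
Under the third-price rule, the price is the third-highest bid: 1325.

The winner pays 1325.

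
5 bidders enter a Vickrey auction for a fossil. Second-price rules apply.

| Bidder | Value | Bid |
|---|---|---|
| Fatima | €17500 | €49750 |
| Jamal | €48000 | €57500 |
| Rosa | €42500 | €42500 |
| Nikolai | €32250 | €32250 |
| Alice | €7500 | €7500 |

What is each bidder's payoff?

Bids in descending order: Jamal €57500; Fatima €49750; Rosa €42500; Nikolai €32250; Alice €7500.
Jamal has the top bid and wins; the price is the second-highest bid, €49750.
Jamal's payoff = €48000 − €49750 = -€1750. All other bidders lose, so their payoff is 0.

Fatima €0, Jamal -€1750, Rosa €0, Nikolai €0, Alice €0.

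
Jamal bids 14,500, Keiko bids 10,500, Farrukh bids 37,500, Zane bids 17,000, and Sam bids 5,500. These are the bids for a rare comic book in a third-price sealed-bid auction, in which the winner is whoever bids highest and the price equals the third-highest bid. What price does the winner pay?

Price paid: 14,500.

Ordered from highest: Farrukh 37,500; Zane 17,000; Jamal 14,500; Keiko 10,500; Sam 5,500.
Farrukh is the highest bidder, so Farrukh wins.
Under the third-price rule, the price is the third-highest bid: 14,500.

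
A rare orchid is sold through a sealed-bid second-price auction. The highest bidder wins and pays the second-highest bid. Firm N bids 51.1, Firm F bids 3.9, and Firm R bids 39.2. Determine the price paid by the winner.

Ordered from highest: Firm N 51.1; Firm R 39.2; Firm F 3.9.
Firm N has the highest bid, so Firm N wins.
The second-highest bid is 39.2, so that is what Firm N pays.

Price paid: 39.2.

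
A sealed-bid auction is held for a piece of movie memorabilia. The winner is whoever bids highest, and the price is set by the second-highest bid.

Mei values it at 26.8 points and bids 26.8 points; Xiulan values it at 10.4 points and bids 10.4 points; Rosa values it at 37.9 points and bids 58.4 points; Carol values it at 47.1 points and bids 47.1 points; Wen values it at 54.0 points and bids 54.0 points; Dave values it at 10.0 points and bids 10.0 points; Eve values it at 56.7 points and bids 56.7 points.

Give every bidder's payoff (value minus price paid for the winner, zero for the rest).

Sorted high to low: Rosa 58.4 points > Eve 56.7 points > Wen 54.0 points > Carol 47.1 points > Mei 26.8 points > Xiulan 10.4 points > Dave 10.0 points.
Rosa has the top bid and wins; the price is the second-highest bid, 56.7 points.
Rosa's payoff = 37.9 points − 56.7 points = -18.8 points. All other bidders lose, so their payoff is 0.

Mei 0.0 points, Xiulan 0.0 points, Rosa -18.8 points, Carol 0.0 points, Wen 0.0 points, Dave 0.0 points, Eve 0.0 points.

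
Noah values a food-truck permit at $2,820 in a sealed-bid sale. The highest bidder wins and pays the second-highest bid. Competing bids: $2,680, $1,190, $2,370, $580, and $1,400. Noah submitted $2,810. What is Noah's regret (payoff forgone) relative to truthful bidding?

$0

The highest competing bid is $2,680.
Bidding truthfully at $2,820: Noah has the top bid, wins, and pays the second-highest bid $2,680. Payoff = $2,820 − $2,680 = $140.
Bidding $2,810: Noah has the top bid, wins, and pays the second-highest bid $2,680. Payoff = $2,820 − $2,680 = $140.
Regret = truthful payoff − actual payoff = $140 − $140 = $0.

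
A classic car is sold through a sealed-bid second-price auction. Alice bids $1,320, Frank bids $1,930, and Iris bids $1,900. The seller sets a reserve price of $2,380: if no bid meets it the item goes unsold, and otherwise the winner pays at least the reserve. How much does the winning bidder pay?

Ordered from highest: Frank $1,930 > Iris $1,900 > Alice $1,320.
The top bid $1,930 is below the reserve $2,380, so the item goes unsold and nothing is paid.

unsold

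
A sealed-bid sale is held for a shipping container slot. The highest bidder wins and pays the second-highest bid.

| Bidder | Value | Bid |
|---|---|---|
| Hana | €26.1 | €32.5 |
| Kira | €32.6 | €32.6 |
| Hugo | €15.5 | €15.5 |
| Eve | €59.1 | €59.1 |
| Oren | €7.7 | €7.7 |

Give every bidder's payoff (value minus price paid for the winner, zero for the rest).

Ordered from highest: Eve €59.1 > Kira €32.6 > Hana €32.5 > Hugo €15.5 > Oren €7.7.
Eve has the top bid and wins; the price is the second-highest bid, €32.6.
Eve's payoff = €59.1 − €32.6 = €26.5. All other bidders lose, so their payoff is 0.

Payoffs: Hana €0.0, Kira €0.0, Hugo €0.0, Eve €26.5, Oren €0.0.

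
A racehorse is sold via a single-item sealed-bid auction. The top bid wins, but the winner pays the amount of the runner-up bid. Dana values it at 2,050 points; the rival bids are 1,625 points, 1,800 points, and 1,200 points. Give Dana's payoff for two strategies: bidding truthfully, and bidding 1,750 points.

Truthful: 250 points; alternative: 0 points.

The highest competing bid is 1,800 points.
Bidding truthfully at 2,050 points: Dana has the top bid, wins, and pays the second-highest bid 1,800 points. Payoff = 2,050 points − 1,800 points = 250 points.
Bidding 1,750 points: the top bid is 1,800 points (a rival), so Dana loses. Payoff = 0 points.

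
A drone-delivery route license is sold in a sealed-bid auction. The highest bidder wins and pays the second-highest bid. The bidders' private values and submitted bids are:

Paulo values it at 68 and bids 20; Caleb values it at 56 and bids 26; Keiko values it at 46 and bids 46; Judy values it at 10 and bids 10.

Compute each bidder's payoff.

Ordered from highest: Keiko 46; Caleb 26; Paulo 20; Judy 10.
Keiko has the top bid and wins; the price is the second-highest bid, 26.
Keiko's payoff = 46 − 26 = 20. All other bidders lose, so their payoff is 0.

Payoffs: Paulo 0, Caleb 0, Keiko 20, Judy 0.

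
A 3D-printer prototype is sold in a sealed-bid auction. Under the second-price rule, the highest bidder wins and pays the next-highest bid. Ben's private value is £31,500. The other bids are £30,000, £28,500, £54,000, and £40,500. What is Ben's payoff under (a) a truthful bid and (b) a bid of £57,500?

The highest competing bid is £54,000.
Bidding truthfully at £31,500: the top bid is £54,000 (a rival), so Ben loses. Payoff = £0.
Bidding £57,500: Ben has the top bid, wins, and pays the second-highest bid £54,000. Payoff = £31,500 − £54,000 = -£22,500.
Deviating from a truthful bid can only lose payoff in a second-price auction — never gain.

Truthful: £0; alternative: -£22,500.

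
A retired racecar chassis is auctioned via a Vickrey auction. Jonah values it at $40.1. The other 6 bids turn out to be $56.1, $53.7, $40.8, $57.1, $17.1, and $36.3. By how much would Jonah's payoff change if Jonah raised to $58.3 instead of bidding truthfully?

The highest competing bid is $57.1.
Bidding truthfully at $40.1: the top bid is $57.1 (a rival), so Jonah loses. Payoff = $0.0.
Bidding $58.3: Jonah has the top bid, wins, and pays the second-highest bid $57.1. Payoff = $40.1 − $57.1 = -$17.0.
Change = -$17.0 − $0.0 = -$17.0.

-$17.0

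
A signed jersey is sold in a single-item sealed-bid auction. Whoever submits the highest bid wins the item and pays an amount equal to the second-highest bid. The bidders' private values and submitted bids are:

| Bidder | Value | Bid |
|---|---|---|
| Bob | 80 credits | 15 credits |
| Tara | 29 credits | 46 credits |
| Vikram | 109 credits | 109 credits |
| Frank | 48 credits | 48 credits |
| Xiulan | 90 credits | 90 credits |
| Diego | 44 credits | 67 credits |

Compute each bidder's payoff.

Bob 0 credits, Tara 0 credits, Vikram 19 credits, Frank 0 credits, Xiulan 0 credits, Diego 0 credits.

Ranking the bids: Vikram 109 credits, then Xiulan 90 credits, then Diego 67 credits, then Frank 48 credits, then Tara 46 credits, then Bob 15 credits.
Vikram has the top bid and wins; the price is the second-highest bid, 90 credits.
Vikram's payoff = 109 credits − 90 credits = 19 credits. All other bidders lose, so their payoff is 0.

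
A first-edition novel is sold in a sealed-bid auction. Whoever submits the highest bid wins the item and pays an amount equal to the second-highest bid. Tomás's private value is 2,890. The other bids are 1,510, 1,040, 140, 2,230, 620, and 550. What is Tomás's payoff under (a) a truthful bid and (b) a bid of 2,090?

Truthful: 660; alternative: 0.

The highest competing bid is 2,230.
Bidding truthfully at 2,890: Tomás has the top bid, wins, and pays the second-highest bid 2,230. Payoff = 2,890 − 2,230 = 660.
Bidding 2,090: the top bid is 2,230 (a rival), so Tomás loses. Payoff = 0.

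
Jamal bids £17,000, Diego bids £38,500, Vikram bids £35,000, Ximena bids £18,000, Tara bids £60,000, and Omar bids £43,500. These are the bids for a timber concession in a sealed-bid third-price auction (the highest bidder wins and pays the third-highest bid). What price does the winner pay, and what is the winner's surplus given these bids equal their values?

Price £38,500; surplus £21,500.

Bids in descending order: Tara £60,000 > Omar £43,500 > Diego £38,500 > Vikram £35,000 > Ximena £18,000 > Jamal £17,000.
Tara is the highest bidder, so Tara wins.
Under the third-price rule, the price is the third-highest bid: £38,500.
Surplus = £60,000 − £38,500 = £21,500.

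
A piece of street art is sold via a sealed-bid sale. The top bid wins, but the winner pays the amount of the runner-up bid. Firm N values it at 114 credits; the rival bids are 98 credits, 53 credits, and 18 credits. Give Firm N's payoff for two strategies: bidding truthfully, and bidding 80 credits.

The highest competing bid is 98 credits.
Bidding truthfully at 114 credits: Firm N has the top bid, wins, and pays the second-highest bid 98 credits. Payoff = 114 credits − 98 credits = 16 credits.
Bidding 80 credits: the top bid is 98 credits (a rival), so Firm N loses. Payoff = 0 credits.

Truthful: 16 credits; alternative: 0 credits.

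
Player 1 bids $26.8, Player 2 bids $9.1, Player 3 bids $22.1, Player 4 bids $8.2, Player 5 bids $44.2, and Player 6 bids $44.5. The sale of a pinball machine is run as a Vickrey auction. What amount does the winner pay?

Sorted high to low: Player 6 $44.5 > Player 5 $44.2 > Player 1 $26.8 > Player 3 $22.1 > Player 2 $9.1 > Player 4 $8.2.
Player 6 has the highest bid, so Player 6 wins.
The second-highest bid is $44.2, so that is what Player 6 pays.

The winner pays $44.2.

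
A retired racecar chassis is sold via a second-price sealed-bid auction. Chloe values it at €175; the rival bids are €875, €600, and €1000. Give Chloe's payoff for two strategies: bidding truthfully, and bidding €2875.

The highest competing bid is €1000.
Bidding truthfully at €175: the top bid is €1000 (a rival), so Chloe loses. Payoff = €0.
Bidding €2875: Chloe has the top bid, wins, and pays the second-highest bid €1000. Payoff = €175 − €1000 = -€825.

(a) €0  (b) -€825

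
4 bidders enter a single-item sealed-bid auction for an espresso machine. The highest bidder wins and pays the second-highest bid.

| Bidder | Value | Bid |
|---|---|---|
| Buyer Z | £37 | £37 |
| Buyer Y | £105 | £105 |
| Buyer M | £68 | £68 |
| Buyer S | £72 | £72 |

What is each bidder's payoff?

Payoffs: Buyer Z £0, Buyer Y £33, Buyer M £0, Buyer S £0.

Sorted high to low: Buyer Y £105 > Buyer S £72 > Buyer M £68 > Buyer Z £37.
Buyer Y has the top bid and wins; the price is the second-highest bid, £72.
Buyer Y's payoff = £105 − £72 = £33. All other bidders lose, so their payoff is 0.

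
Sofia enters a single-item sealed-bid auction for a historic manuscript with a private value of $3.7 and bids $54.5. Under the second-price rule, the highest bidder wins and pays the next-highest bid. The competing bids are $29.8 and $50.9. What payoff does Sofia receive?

Sofia's payoff: -$47.2.

Highest competing bid: $50.9.
Sofia's bid $54.5 is the highest overall, so Sofia wins and pays the second-highest bid, $50.9.
Payoff = value − price = $3.7 − $50.9 = -$47.2.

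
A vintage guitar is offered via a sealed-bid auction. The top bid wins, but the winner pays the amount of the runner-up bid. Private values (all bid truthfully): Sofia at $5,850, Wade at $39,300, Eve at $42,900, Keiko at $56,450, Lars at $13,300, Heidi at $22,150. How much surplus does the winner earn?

Ranking the bids: Keiko $56,450 > Eve $42,900 > Wade $39,300 > Heidi $22,150 > Lars $13,300 > Sofia $5,850.
Keiko wins with the top bid and pays the second-highest, $42,900.
Surplus = $56,450 − $42,900 = $13,550.

Winner's surplus: $13,550.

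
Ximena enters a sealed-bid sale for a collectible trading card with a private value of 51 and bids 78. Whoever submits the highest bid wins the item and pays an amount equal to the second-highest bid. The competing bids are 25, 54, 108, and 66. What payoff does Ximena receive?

Payoff = 0.

Highest competing bid: 108.
Ximena's bid 78 is not the highest, so Ximena loses, pays nothing, and earns zero payoff.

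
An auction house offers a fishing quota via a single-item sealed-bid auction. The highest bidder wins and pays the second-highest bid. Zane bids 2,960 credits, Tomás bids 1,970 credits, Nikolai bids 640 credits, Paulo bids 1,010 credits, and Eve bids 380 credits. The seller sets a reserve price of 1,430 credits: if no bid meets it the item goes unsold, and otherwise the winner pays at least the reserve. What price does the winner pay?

Ranking the bids: Zane 2,960 credits, then Tomás 1,970 credits, then Paulo 1,010 credits, then Nikolai 640 credits, then Eve 380 credits.
Zane has the highest bid, so Zane wins.
The second-highest bid is 1,970 credits, which exceeds the reserve, so that sets the price.

1,970 credits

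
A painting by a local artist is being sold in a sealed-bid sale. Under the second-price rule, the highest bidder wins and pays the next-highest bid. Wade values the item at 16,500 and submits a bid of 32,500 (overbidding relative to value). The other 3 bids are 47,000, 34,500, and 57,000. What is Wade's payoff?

Highest competing bid: 57,000.
Wade's bid 32,500 is not the highest, so Wade loses, pays nothing, and earns zero payoff.

Wade's payoff: 0.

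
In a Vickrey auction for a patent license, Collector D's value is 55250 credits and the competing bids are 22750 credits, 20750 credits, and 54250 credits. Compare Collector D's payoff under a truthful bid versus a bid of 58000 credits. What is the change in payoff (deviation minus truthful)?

Payoff change: 0 credits.

The highest competing bid is 54250 credits.
Bidding truthfully at 55250 credits: Collector D has the top bid, wins, and pays the second-highest bid 54250 credits. Payoff = 55250 credits − 54250 credits = 1000 credits.
Bidding 58000 credits: Collector D has the top bid, wins, and pays the second-highest bid 54250 credits. Payoff = 55250 credits − 54250 credits = 1000 credits.
Change = 1000 credits − 1000 credits = 0 credits.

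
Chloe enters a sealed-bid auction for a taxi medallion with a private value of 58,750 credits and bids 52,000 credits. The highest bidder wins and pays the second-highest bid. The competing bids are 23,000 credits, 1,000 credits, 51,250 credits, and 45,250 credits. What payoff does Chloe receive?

Highest competing bid: 51,250 credits.
Chloe's bid 52,000 credits is the highest overall, so Chloe wins and pays the second-highest bid, 51,250 credits.
Payoff = value − price = 58,750 credits − 51,250 credits = 7,500 credits.

Payoff = 7,500 credits.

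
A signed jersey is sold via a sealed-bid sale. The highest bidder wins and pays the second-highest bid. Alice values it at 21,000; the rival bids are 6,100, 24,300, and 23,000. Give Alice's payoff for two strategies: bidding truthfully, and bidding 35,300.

Truthful: 0; alternative: -3,300.

The highest competing bid is 24,300.
Bidding truthfully at 21,000: the top bid is 24,300 (a rival), so Alice loses. Payoff = 0.
Bidding 35,300: Alice has the top bid, wins, and pays the second-highest bid 24,300. Payoff = 21,000 − 24,300 = -3,300.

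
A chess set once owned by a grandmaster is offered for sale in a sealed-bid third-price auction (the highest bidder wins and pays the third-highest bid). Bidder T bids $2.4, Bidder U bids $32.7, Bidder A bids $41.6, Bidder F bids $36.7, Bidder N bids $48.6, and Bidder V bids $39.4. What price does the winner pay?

Sorted high to low: Bidder N $48.6 > Bidder A $41.6 > Bidder V $39.4 > Bidder F $36.7 > Bidder U $32.7 > Bidder T $2.4.
Bidder N is the highest bidder, so Bidder N wins.
Under the third-price rule, the price is the third-highest bid: $39.4.

The winner pays $39.4.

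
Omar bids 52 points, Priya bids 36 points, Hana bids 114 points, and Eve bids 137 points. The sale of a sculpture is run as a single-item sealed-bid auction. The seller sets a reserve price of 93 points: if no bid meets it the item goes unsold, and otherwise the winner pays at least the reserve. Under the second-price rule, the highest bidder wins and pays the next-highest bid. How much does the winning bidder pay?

Ranking the bids: Eve 137 points; Hana 114 points; Omar 52 points; Priya 36 points.
Eve has the highest bid, so Eve wins.
The second-highest bid is 114 points, which exceeds the reserve, so that sets the price.

114 points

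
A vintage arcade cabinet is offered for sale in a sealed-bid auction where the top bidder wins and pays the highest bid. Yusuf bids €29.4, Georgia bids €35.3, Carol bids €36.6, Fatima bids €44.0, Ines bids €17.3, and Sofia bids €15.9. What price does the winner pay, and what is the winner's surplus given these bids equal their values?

Ordered from highest: Fatima €44.0 > Carol €36.6 > Georgia €35.3 > Yusuf €29.4 > Ines €17.3 > Sofia €15.9.
Fatima is the highest bidder, so Fatima wins.
Under the first-price rule, the price is the highest bid: €44.0.
Surplus = €44.0 − €44.0 = €0.0.

Price €44.0; surplus €0.0.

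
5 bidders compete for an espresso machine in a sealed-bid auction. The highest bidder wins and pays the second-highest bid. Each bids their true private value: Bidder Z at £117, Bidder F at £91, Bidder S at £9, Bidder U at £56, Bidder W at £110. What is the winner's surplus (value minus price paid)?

Ordered from highest: Bidder Z £117, then Bidder W £110, then Bidder F £91, then Bidder U £56, then Bidder S £9.
Bidder Z wins with the top bid and pays the second-highest, £110.
Surplus = £117 − £110 = £7.

£7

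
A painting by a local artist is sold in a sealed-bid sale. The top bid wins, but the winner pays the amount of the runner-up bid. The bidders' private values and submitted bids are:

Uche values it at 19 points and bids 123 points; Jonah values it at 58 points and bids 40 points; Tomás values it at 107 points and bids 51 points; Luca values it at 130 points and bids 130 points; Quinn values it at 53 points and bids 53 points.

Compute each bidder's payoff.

Uche 0 points, Jonah 0 points, Tomás 0 points, Luca 7 points, Quinn 0 points.

Ranking the bids: Luca 130 points, then Uche 123 points, then Quinn 53 points, then Tomás 51 points, then Jonah 40 points.
Luca has the top bid and wins; the price is the second-highest bid, 123 points.
Luca's payoff = 130 points − 123 points = 7 points. All other bidders lose, so their payoff is 0.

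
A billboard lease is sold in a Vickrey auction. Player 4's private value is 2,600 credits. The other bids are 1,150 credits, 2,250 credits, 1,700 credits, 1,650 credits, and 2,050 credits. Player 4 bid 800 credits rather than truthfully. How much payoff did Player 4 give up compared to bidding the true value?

Regret: 350 credits.

The highest competing bid is 2,250 credits.
Bidding truthfully at 2,600 credits: Player 4 has the top bid, wins, and pays the second-highest bid 2,250 credits. Payoff = 2,600 credits − 2,250 credits = 350 credits.
Bidding 800 credits: the top bid is 2,250 credits (a rival), so Player 4 loses. Payoff = 0 credits.
Regret = truthful payoff − actual payoff = 350 credits − 0 credits = 350 credits.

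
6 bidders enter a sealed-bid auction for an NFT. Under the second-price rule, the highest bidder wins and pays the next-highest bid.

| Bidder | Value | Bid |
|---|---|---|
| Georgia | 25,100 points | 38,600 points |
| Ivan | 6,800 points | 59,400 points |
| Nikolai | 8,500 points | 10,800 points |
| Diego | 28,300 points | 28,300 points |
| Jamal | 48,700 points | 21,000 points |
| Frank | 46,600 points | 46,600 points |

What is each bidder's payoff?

Ordered from highest: Ivan 59,400 points; Frank 46,600 points; Georgia 38,600 points; Diego 28,300 points; Jamal 21,000 points; Nikolai 10,800 points.
Ivan has the top bid and wins; the price is the second-highest bid, 46,600 points.
Ivan's payoff = 6,800 points − 46,600 points = -39,800 points. All other bidders lose, so their payoff is 0.

Georgia 0 points, Ivan -39,800 points, Nikolai 0 points, Diego 0 points, Jamal 0 points, Frank 0 points.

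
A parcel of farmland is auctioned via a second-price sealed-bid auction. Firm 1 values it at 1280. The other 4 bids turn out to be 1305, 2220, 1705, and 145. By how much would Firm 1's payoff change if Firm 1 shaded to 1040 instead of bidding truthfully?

The highest competing bid is 2220.
Bidding truthfully at 1280: the top bid is 2220 (a rival), so Firm 1 loses. Payoff = 0.
Bidding 1040: the top bid is 2220 (a rival), so Firm 1 loses. Payoff = 0.
Change = 0 − 0 = 0.
The bid only affects whether you win, not the price — here both bids land on the same side of the top rival bid, so the deviation is payoff-neutral.

Change in payoff: 0.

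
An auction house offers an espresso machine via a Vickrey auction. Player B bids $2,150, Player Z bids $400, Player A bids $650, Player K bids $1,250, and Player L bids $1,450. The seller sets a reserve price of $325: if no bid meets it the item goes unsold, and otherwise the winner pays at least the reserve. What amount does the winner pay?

Bids in descending order: Player B $2,150 > Player L $1,450 > Player K $1,250 > Player A $650 > Player Z $400.
Player B has the highest bid, so Player B wins.
The second-highest bid is $1,450, which exceeds the reserve, so that sets the price.

The winner pays $1,450.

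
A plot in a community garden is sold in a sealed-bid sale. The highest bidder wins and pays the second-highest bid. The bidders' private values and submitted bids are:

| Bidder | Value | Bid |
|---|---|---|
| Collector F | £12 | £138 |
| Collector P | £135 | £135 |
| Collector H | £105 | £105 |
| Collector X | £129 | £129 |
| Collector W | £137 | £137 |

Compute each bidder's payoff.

Collector F -£125, Collector P £0, Collector H £0, Collector X £0, Collector W £0.

Ordered from highest: Collector F £138, then Collector W £137, then Collector P £135, then Collector X £129, then Collector H £105.
Collector F has the top bid and wins; the price is the second-highest bid, £137.
Collector F's payoff = £12 − £137 = -£125. All other bidders lose, so their payoff is 0.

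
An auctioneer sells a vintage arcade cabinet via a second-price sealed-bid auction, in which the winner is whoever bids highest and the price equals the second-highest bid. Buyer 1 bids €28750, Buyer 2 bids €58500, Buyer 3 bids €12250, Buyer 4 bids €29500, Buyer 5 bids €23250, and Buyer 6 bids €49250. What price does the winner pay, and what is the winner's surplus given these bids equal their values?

Sorted high to low: Buyer 2 €58500; Buyer 6 €49250; Buyer 4 €29500; Buyer 1 €28750; Buyer 5 €23250; Buyer 3 €12250.
Buyer 2 is the highest bidder, so Buyer 2 wins.
Under the second-price rule, the price is the second-highest bid: €49250.
Surplus = €58500 − €49250 = €9250.

The winner pays €49250 for a surplus of €9250.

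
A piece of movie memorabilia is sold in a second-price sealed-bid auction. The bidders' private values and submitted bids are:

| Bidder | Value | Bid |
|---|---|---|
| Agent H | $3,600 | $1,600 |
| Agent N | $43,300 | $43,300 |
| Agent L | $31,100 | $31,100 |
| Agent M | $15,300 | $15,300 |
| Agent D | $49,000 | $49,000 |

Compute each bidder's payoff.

Payoffs: Agent H $0, Agent N $0, Agent L $0, Agent M $0, Agent D $5,700.

Ordered from highest: Agent D $49,000, then Agent N $43,300, then Agent L $31,100, then Agent M $15,300, then Agent H $1,600.
Agent D has the top bid and wins; the price is the second-highest bid, $43,300.
Agent D's payoff = $49,000 − $43,300 = $5,700. All other bidders lose, so their payoff is 0.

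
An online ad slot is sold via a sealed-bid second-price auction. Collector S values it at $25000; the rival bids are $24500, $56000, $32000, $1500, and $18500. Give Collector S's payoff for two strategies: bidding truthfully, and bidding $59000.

The highest competing bid is $56000.
Bidding truthfully at $25000: the top bid is $56000 (a rival), so Collector S loses. Payoff = $0.
Bidding $59000: Collector S has the top bid, wins, and pays the second-highest bid $56000. Payoff = $25000 − $56000 = -$31000.

(a) $0  (b) -$31000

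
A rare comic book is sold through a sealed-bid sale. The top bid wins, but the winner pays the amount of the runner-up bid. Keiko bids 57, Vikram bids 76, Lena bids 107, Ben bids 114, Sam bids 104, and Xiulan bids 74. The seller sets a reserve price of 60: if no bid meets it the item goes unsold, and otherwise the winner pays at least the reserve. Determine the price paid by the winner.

The winner pays 107.

Ordered from highest: Ben 114; Lena 107; Sam 104; Vikram 76; Xiulan 74; Keiko 57.
Ben has the highest bid, so Ben wins.
The second-highest bid is 107, which exceeds the reserve, so that sets the price.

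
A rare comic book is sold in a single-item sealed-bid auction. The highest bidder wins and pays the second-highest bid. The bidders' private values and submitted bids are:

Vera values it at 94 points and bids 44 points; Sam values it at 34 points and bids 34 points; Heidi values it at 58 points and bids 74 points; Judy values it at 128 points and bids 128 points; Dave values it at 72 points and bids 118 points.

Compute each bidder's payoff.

Sorted high to low: Judy 128 points; Dave 118 points; Heidi 74 points; Vera 44 points; Sam 34 points.
Judy has the top bid and wins; the price is the second-highest bid, 118 points.
Judy's payoff = 128 points − 118 points = 10 points. All other bidders lose, so their payoff is 0.

Vera 0 points, Sam 0 points, Heidi 0 points, Judy 10 points, Dave 0 points.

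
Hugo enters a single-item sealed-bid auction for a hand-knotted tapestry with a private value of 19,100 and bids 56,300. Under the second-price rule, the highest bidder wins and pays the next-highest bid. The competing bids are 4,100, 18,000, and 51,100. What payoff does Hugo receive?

Highest competing bid: 51,100.
Hugo's bid 56,300 is the highest overall, so Hugo wins and pays the second-highest bid, 51,100.
Payoff = value − price = 19,100 − 51,100 = -32,000.

Hugo's payoff: -32,000.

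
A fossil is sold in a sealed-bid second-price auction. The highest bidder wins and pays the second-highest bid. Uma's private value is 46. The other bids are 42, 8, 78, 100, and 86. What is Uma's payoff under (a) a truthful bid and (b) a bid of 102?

The highest competing bid is 100.
Bidding truthfully at 46: the top bid is 100 (a rival), so Uma loses. Payoff = 0.
Bidding 102: Uma has the top bid, wins, and pays the second-highest bid 100. Payoff = 46 − 100 = -54.

Truthful: 0; alternative: -54.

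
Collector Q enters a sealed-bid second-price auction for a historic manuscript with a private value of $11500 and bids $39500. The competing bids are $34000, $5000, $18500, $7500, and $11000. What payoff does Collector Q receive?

-$22500

Highest competing bid: $34000.
Collector Q's bid $39500 is the highest overall, so Collector Q wins and pays the second-highest bid, $34000.
Payoff = value − price = $11500 − $34000 = -$22500.
Overbidding won the item at a price above value — truthful bidding would have avoided this loss.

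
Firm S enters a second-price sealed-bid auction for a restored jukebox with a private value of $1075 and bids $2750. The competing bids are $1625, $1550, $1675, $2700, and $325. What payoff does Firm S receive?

Highest competing bid: $2700.
Firm S's bid $2750 is the highest overall, so Firm S wins and pays the second-highest bid, $2700.
Payoff = value − price = $1075 − $2700 = -$1625.

Firm S's payoff: -$1625.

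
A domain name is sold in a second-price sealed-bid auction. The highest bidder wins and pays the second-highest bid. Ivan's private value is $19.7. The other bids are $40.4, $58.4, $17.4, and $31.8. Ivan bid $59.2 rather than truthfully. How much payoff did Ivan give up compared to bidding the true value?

Payoff forgone: $38.7.

The highest competing bid is $58.4.
Bidding truthfully at $19.7: the top bid is $58.4 (a rival), so Ivan loses. Payoff = $0.0.
Bidding $59.2: Ivan has the top bid, wins, and pays the second-highest bid $58.4. Payoff = $19.7 − $58.4 = -$38.7.
Regret = truthful payoff − actual payoff = $0.0 − -$38.7 = $38.7.
Deviating from a truthful bid can only lose payoff in a second-price auction — never gain.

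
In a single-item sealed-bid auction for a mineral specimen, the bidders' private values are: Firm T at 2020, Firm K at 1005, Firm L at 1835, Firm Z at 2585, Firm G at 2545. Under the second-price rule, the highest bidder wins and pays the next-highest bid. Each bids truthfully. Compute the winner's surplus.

40

Ranking the bids: Firm Z 2585 > Firm G 2545 > Firm T 2020 > Firm L 1835 > Firm K 1005.
Firm Z wins with the top bid and pays the second-highest, 2545.
Surplus = 2585 − 2545 = 40.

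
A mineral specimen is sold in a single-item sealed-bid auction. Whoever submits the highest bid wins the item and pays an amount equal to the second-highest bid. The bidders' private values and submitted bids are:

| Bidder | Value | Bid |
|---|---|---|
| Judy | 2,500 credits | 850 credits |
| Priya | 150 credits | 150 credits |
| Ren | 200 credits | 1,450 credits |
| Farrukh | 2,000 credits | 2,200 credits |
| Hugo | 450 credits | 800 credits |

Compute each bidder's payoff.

Ranking the bids: Farrukh 2,200 credits > Ren 1,450 credits > Judy 850 credits > Hugo 800 credits > Priya 150 credits.
Farrukh has the top bid and wins; the price is the second-highest bid, 1,450 credits.
Farrukh's payoff = 2,000 credits − 1,450 credits = 550 credits. All other bidders lose, so their payoff is 0.

Judy 0 credits, Priya 0 credits, Ren 0 credits, Farrukh 550 credits, Hugo 0 credits.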